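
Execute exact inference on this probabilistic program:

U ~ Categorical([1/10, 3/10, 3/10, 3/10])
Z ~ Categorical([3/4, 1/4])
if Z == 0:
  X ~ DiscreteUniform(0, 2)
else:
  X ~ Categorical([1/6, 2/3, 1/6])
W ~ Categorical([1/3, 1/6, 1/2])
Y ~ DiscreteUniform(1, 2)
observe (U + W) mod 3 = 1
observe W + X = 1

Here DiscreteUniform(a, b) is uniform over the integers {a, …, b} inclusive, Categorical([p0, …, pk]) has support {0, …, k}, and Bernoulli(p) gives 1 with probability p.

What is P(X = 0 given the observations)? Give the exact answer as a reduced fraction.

Enumerate traces; 12 have nonzero weight after conditioning:
  (U=0, Z=0, X=0, W=1, Y=1) weight 1/480
  (U=0, Z=0, X=0, W=1, Y=2) weight 1/480
  (U=0, Z=1, X=0, W=1, Y=1) weight 1/2880
  (U=0, Z=1, X=0, W=1, Y=2) weight 1/2880
  (U=1, Z=0, X=1, W=0, Y=1) weight 1/80
  (U=1, Z=0, X=1, W=0, Y=2) weight 1/80
  (U=1, Z=1, X=1, W=0, Y=1) weight 1/120
  (U=1, Z=1, X=1, W=0, Y=2) weight 1/120
  … 4 more
Group by X:
  weight(X=0) = 7/360
  weight(X=1) = 1/24
Total weight = 7/360 + 1/24 = 11/180
P(X=0 | obs) = 7/360 / 11/180 = 7/22
P(X=1 | obs) = 1/24 / 11/180 = 15/22

P(X = 0 | obs) = 7/22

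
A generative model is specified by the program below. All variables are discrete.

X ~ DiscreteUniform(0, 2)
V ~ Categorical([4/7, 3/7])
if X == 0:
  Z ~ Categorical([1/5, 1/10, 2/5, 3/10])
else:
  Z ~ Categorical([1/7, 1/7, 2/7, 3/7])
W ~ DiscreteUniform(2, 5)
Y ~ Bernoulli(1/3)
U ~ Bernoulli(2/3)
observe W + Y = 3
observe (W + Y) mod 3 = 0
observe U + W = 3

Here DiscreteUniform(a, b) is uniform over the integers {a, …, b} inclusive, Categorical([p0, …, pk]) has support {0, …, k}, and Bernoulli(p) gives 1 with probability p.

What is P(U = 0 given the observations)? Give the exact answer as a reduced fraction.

P(U = 0 | obs) = 1/2

Enumerate traces; 48 have nonzero weight after conditioning:
  (X=0, V=0, Z=0, W=2, Y=1, U=1) weight 2/945
  (X=0, V=0, Z=0, W=3, Y=0, U=0) weight 2/945
  (X=0, V=0, Z=1, W=2, Y=1, U=1) weight 1/945
  (X=0, V=0, Z=1, W=3, Y=0, U=0) weight 1/945
  (X=0, V=0, Z=2, W=2, Y=1, U=1) weight 4/945
  (X=0, V=0, Z=2, W=3, Y=0, U=0) weight 4/945
  (X=0, V=0, Z=3, W=2, Y=1, U=1) weight 1/315
  (X=0, V=0, Z=3, W=3, Y=0, U=0) weight 1/315
  … 40 more
Group by U:
  weight(U=0) = 1/18
  weight(U=1) = 1/18
Total weight = 1/18 + 1/18 = 1/9
P(U=0 | obs) = 1/18 / 1/9 = 1/2
P(U=1 | obs) = 1/18 / 1/9 = 1/2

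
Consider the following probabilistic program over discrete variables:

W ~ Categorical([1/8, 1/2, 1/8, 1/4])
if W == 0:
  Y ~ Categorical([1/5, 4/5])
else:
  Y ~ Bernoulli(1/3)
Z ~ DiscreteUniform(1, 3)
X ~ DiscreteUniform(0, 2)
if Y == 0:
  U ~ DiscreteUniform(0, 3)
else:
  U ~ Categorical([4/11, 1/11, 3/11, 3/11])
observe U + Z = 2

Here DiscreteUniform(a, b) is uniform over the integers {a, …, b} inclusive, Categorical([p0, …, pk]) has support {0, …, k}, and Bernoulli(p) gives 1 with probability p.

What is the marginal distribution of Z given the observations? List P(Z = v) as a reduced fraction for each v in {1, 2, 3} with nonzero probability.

Enumerate traces; 48 have nonzero weight after conditioning:
  (W=0, Y=0, Z=1, X=0, U=1) weight 1/1440
  (W=0, Y=0, Z=1, X=1, U=1) weight 1/1440
  (W=0, Y=0, Z=1, X=2, U=1) weight 1/1440
  (W=0, Y=0, Z=2, X=0, U=0) weight 1/1440
  (W=0, Y=0, Z=2, X=1, U=0) weight 1/1440
  (W=0, Y=0, Z=2, X=2, U=0) weight 1/1440
  (W=0, Y=1, Z=1, X=0, U=1) weight 1/990
  (W=0, Y=1, Z=1, X=1, U=1) weight 1/990
  … 40 more
Group by Z:
  weight(Z=1) = 991/15840
  weight(Z=2) = 311/3168
Total weight = 991/15840 + 311/3168 = 1273/7920
P(Z=1 | obs) = 991/15840 / 1273/7920 = 991/2546
P(Z=2 | obs) = 311/3168 / 1273/7920 = 1555/2546

P(Z=1) = 991/2546, P(Z=2) = 1555/2546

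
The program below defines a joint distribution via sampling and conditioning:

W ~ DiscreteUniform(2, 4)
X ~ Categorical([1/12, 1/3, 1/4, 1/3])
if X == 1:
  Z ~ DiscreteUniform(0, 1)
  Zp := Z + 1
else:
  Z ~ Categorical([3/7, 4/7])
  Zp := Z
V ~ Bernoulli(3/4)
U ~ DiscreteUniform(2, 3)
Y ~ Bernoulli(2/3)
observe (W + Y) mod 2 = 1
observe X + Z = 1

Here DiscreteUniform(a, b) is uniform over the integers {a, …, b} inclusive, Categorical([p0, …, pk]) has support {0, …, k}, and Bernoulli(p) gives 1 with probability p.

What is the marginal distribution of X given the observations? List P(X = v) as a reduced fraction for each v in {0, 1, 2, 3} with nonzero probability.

Enumerate traces; 24 have nonzero weight after conditioning:
  (W=2, X=0, Z=1, V=0, U=2, Y=1) weight 1/756
  (W=2, X=0, Z=1, V=0, U=3, Y=1) weight 1/756
  (W=2, X=0, Z=1, V=1, U=2, Y=1) weight 1/252
  (W=2, X=0, Z=1, V=1, U=3, Y=1) weight 1/252
  (W=2, X=1, Z=0, V=0, U=2, Y=1) weight 1/216
  (W=2, X=1, Z=0, V=0, U=3, Y=1) weight 1/216
  (W=2, X=1, Z=0, V=1, U=2, Y=1) weight 1/72
  (W=2, X=1, Z=0, V=1, U=3, Y=1) weight 1/72
  … 16 more
Group by X:
  weight(X=0) = 5/189
  weight(X=1) = 5/54
Total weight = 5/189 + 5/54 = 5/42
P(X=0 | obs) = 5/189 / 5/42 = 2/9
P(X=1 | obs) = 5/54 / 5/42 = 7/9

P(X=0) = 2/9, P(X=1) = 7/9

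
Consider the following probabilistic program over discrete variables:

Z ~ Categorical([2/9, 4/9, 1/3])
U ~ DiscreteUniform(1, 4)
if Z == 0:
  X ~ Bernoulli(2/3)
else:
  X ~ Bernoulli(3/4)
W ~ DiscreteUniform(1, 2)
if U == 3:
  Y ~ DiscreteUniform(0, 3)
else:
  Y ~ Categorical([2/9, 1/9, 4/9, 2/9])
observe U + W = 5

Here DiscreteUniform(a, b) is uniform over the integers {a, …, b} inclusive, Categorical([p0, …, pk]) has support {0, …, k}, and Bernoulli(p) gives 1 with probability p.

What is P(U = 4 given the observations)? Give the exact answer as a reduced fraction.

Enumerate traces; 48 have nonzero weight after conditioning:
  (Z=0, U=3, X=0, W=2, Y=0) weight 1/432
  (Z=0, U=3, X=0, W=2, Y=1) weight 1/432
  (Z=0, U=3, X=0, W=2, Y=2) weight 1/432
  (Z=0, U=3, X=0, W=2, Y=3) weight 1/432
  (Z=0, U=3, X=1, W=2, Y=0) weight 1/216
  (Z=0, U=3, X=1, W=2, Y=1) weight 1/216
  (Z=0, U=3, X=1, W=2, Y=2) weight 1/216
  (Z=0, U=3, X=1, W=2, Y=3) weight 1/216
  (Z=0, U=4, X=0, W=1, Y=0) weight 1/486
  … 39 more
Group by U:
  weight(U=3) = 1/8
  weight(U=4) = 1/8
Total weight = 1/8 + 1/8 = 1/4
P(U=3 | obs) = 1/8 / 1/4 = 1/2
P(U=4 | obs) = 1/8 / 1/4 = 1/2

P(U = 4 | obs) = 1/2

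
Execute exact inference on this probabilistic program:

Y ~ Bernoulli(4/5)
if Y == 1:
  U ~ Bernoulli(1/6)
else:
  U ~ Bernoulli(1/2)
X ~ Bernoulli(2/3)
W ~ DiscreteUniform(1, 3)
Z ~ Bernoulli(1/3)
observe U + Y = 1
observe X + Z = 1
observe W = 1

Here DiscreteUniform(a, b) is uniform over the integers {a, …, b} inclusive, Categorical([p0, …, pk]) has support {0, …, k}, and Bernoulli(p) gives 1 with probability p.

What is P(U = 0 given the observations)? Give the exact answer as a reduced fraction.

Enumerate traces; 4 have nonzero weight after conditioning:
  (Y=0, U=1, X=0, W=1, Z=1) weight 1/270
  (Y=0, U=1, X=1, W=1, Z=0) weight 2/135
  (Y=1, U=0, X=0, W=1, Z=1) weight 2/81
  (Y=1, U=0, X=1, W=1, Z=0) weight 8/81
Group by U:
  weight(U=0) = 10/81
  weight(U=1) = 1/54
Total weight = 10/81 + 1/54 = 23/162
P(U=0 | obs) = 10/81 / 23/162 = 20/23
P(U=1 | obs) = 1/54 / 23/162 = 3/23

P(U = 0 | obs) = 20/23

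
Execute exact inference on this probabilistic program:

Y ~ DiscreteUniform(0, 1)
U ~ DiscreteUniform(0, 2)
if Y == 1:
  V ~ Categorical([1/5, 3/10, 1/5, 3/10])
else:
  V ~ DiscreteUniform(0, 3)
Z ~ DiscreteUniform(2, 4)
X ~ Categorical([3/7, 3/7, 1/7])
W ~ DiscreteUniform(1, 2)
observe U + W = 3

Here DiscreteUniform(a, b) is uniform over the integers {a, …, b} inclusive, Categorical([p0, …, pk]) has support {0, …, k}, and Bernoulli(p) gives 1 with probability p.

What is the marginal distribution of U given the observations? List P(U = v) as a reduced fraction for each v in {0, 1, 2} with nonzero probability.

Enumerate traces; 144 have nonzero weight after conditioning:
  (Y=0, U=1, V=0, Z=2, X=0, W=2) weight 1/336
  (Y=0, U=1, V=0, Z=2, X=1, W=2) weight 1/336
  (Y=0, U=1, V=0, Z=2, X=2, W=2) weight 1/1008
  (Y=0, U=1, V=0, Z=3, X=0, W=2) weight 1/336
  (Y=0, U=1, V=0, Z=3, X=1, W=2) weight 1/336
  (Y=0, U=1, V=0, Z=3, X=2, W=2) weight 1/1008
  (Y=0, U=1, V=0, Z=4, X=0, W=2) weight 1/336
  (Y=0, U=1, V=0, Z=4, X=1, W=2) weight 1/336
  (Y=0, U=2, V=0, Z=2, X=0, W=1) weight 1/336
  … 135 more
Group by U:
  weight(U=1) = 1/6
  weight(U=2) = 1/6
Total weight = 1/6 + 1/6 = 1/3
P(U=1 | obs) = 1/6 / 1/3 = 1/2
P(U=2 | obs) = 1/6 / 1/3 = 1/2

P(U=1) = 1/2, P(U=2) = 1/2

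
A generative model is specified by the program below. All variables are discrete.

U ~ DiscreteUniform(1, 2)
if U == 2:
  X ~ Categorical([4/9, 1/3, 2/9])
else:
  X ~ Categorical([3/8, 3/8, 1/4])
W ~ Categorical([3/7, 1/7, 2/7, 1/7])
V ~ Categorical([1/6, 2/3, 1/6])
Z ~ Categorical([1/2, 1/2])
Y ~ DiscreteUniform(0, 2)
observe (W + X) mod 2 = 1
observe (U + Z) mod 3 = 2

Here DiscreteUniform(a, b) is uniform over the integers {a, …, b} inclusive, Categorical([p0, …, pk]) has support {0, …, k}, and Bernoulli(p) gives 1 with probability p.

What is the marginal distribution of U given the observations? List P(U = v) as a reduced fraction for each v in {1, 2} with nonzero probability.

Enumerate traces; 108 have nonzero weight after conditioning:
  (U=1, X=0, W=1, V=0, Z=1, Y=0) weight 1/1344
  (U=1, X=0, W=1, V=0, Z=1, Y=1) weight 1/1344
  (U=1, X=0, W=1, V=0, Z=1, Y=2) weight 1/1344
  (U=1, X=0, W=1, V=1, Z=1, Y=0) weight 1/336
  (U=1, X=0, W=1, V=1, Z=1, Y=1) weight 1/336
  (U=1, X=0, W=1, V=1, Z=1, Y=2) weight 1/336
  (U=1, X=0, W=1, V=2, Z=1, Y=0) weight 1/1344
  (U=1, X=0, W=1, V=2, Z=1, Y=1) weight 1/1344
  (U=2, X=0, W=1, V=0, Z=0, Y=0) weight 1/1134
  … 99 more
Group by U:
  weight(U=1) = 25/224
  weight(U=2) = 3/28
Total weight = 25/224 + 3/28 = 7/32
P(U=1 | obs) = 25/224 / 7/32 = 25/49
P(U=2 | obs) = 3/28 / 7/32 = 24/49

P(U=1) = 25/49, P(U=2) = 24/49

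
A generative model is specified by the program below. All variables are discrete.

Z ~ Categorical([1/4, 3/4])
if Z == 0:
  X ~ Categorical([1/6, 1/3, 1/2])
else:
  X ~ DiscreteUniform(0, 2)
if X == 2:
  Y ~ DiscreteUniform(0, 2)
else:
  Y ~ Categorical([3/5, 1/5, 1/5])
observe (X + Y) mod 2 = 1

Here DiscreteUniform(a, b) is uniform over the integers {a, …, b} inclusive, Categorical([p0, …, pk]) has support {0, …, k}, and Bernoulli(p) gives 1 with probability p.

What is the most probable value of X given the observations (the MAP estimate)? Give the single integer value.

argmax_v P(X = v | obs) = 1

Enumerate traces; 8 have nonzero weight after conditioning:
  (Z=0, X=0, Y=1) weight 1/120
  (Z=0, X=1, Y=0) weight 1/20
  (Z=0, X=1, Y=2) weight 1/60
  (Z=0, X=2, Y=1) weight 1/24
  (Z=1, X=0, Y=1) weight 1/20
  (Z=1, X=1, Y=0) weight 3/20
  (Z=1, X=1, Y=2) weight 1/20
  (Z=1, X=2, Y=1) weight 1/12
Group by X:
  weight(X=0) = 7/120
  weight(X=1) = 4/15
  weight(X=2) = 1/8
Total weight = 7/120 + 4/15 + 1/8 = 9/20
P(X=0 | obs) = 7/120 / 9/20 = 7/54
P(X=1 | obs) = 4/15 / 9/20 = 16/27
P(X=2 | obs) = 1/8 / 9/20 = 5/18
argmax = 1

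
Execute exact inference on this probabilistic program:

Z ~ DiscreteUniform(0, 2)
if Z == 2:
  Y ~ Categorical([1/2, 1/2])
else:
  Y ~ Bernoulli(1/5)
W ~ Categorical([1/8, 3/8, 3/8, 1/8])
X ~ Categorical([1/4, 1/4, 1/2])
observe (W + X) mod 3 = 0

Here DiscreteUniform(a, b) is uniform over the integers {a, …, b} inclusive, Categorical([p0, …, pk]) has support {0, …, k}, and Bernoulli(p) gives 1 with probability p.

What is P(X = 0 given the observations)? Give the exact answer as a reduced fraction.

P(X = 0 | obs) = 2/11

Enumerate traces; 24 have nonzero weight after conditioning:
  (Z=0, Y=0, W=0, X=0) weight 1/120
  (Z=0, Y=0, W=1, X=2) weight 1/20
  (Z=0, Y=0, W=2, X=1) weight 1/40
  (Z=0, Y=0, W=3, X=0) weight 1/120
  (Z=0, Y=1, W=0, X=0) weight 1/480
  (Z=0, Y=1, W=1, X=2) weight 1/80
  (Z=0, Y=1, W=2, X=1) weight 1/160
  (Z=0, Y=1, W=3, X=0) weight 1/480
  … 16 more
Group by X:
  weight(X=0) = 1/16
  weight(X=1) = 3/32
  weight(X=2) = 3/16
Total weight = 1/16 + 3/32 + 3/16 = 11/32
P(X=0 | obs) = 1/16 / 11/32 = 2/11
P(X=1 | obs) = 3/32 / 11/32 = 3/11
P(X=2 | obs) = 3/16 / 11/32 = 6/11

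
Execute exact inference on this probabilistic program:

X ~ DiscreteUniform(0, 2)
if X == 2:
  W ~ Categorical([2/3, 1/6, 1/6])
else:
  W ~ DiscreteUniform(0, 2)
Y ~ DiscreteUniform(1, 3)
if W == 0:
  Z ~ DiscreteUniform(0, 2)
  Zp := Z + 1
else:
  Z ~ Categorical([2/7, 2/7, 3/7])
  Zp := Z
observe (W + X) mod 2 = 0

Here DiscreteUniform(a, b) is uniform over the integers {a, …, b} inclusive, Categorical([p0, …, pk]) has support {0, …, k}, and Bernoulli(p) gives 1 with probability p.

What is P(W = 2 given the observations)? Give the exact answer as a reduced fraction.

P(W = 2 | obs) = 3/11

Enumerate traces; 45 have nonzero weight after conditioning:
  (X=0, W=0, Y=1, Z=0) weight 1/81
  (X=0, W=0, Y=1, Z=1) weight 1/81
  (X=0, W=0, Y=1, Z=2) weight 1/81
  (X=0, W=0, Y=2, Z=0) weight 1/81
  (X=0, W=0, Y=2, Z=1) weight 1/81
  (X=0, W=0, Y=2, Z=2) weight 1/81
  (X=0, W=0, Y=3, Z=0) weight 1/81
  (X=0, W=0, Y=3, Z=1) weight 1/81
  (X=0, W=2, Y=1, Z=0) weight 2/189
  (X=1, W=1, Y=1, Z=0) weight 2/189
  … 35 more
Group by W:
  weight(W=0) = 1/3
  weight(W=1) = 1/9
  weight(W=2) = 1/6
Total weight = 1/3 + 1/9 + 1/6 = 11/18
P(W=0 | obs) = 1/3 / 11/18 = 6/11
P(W=1 | obs) = 1/9 / 11/18 = 2/11
P(W=2 | obs) = 1/6 / 11/18 = 3/11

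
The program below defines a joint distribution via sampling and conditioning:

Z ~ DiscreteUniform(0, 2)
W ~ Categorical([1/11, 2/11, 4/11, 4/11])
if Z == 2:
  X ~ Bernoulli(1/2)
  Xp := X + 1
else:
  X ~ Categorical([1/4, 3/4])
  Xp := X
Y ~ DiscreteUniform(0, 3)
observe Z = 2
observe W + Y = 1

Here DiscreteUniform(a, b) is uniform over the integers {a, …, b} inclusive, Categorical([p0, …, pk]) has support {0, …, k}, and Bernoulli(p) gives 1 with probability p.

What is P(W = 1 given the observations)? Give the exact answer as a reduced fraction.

P(W = 1 | obs) = 2/3

Enumerate traces; 4 have nonzero weight after conditioning:
  (Z=2, W=0, X=0, Y=1) weight 1/264
  (Z=2, W=0, X=1, Y=1) weight 1/264
  (Z=2, W=1, X=0, Y=0) weight 1/132
  (Z=2, W=1, X=1, Y=0) weight 1/132
Group by W:
  weight(W=0) = 1/132
  weight(W=1) = 1/66
Total weight = 1/132 + 1/66 = 1/44
P(W=0 | obs) = 1/132 / 1/44 = 1/3
P(W=1 | obs) = 1/66 / 1/44 = 2/3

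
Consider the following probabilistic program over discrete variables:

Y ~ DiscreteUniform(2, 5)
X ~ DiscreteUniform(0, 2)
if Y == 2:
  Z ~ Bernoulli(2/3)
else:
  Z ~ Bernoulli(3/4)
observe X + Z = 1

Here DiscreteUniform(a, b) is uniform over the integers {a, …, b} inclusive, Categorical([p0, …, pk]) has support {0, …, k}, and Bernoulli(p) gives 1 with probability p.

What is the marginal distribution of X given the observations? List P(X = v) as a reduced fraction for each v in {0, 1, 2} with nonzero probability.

P(X=0) = 35/48, P(X=1) = 13/48

Enumerate traces; 8 have nonzero weight after conditioning:
  (Y=2, X=0, Z=1) weight 1/18
  (Y=2, X=1, Z=0) weight 1/36
  (Y=3, X=0, Z=1) weight 1/16
  (Y=3, X=1, Z=0) weight 1/48
  (Y=4, X=0, Z=1) weight 1/16
  (Y=4, X=1, Z=0) weight 1/48
  (Y=5, X=0, Z=1) weight 1/16
  (Y=5, X=1, Z=0) weight 1/48
Group by X:
  weight(X=0) = 35/144
  weight(X=1) = 13/144
Total weight = 35/144 + 13/144 = 1/3
P(X=0 | obs) = 35/144 / 1/3 = 35/48
P(X=1 | obs) = 13/144 / 1/3 = 13/48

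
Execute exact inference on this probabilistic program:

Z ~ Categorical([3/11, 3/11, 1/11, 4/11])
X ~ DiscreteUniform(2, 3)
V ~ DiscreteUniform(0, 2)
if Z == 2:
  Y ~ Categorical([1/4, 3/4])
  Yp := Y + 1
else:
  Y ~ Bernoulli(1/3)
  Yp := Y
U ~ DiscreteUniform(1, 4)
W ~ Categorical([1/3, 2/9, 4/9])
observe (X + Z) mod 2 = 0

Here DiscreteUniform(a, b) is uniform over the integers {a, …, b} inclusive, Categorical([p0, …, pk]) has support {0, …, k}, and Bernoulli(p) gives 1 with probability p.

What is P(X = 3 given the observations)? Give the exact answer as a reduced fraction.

P(X = 3 | obs) = 7/11

Enumerate traces; 288 have nonzero weight after conditioning:
  (Z=0, X=2, V=0, Y=0, U=1, W=0) weight 1/396
  (Z=0, X=2, V=0, Y=0, U=1, W=1) weight 1/594
  (Z=0, X=2, V=0, Y=0, U=1, W=2) weight 1/297
  (Z=0, X=2, V=0, Y=0, U=2, W=0) weight 1/396
  (Z=0, X=2, V=0, Y=0, U=2, W=1) weight 1/594
  (Z=0, X=2, V=0, Y=0, U=2, W=2) weight 1/297
  (Z=0, X=2, V=0, Y=0, U=3, W=0) weight 1/396
  (Z=0, X=2, V=0, Y=0, U=3, W=1) weight 1/594
  (Z=1, X=3, V=0, Y=0, U=1, W=0) weight 1/396
  … 279 more
Group by X:
  weight(X=2) = 2/11
  weight(X=3) = 7/22
Total weight = 2/11 + 7/22 = 1/2
P(X=2 | obs) = 2/11 / 1/2 = 4/11
P(X=3 | obs) = 7/22 / 1/2 = 7/11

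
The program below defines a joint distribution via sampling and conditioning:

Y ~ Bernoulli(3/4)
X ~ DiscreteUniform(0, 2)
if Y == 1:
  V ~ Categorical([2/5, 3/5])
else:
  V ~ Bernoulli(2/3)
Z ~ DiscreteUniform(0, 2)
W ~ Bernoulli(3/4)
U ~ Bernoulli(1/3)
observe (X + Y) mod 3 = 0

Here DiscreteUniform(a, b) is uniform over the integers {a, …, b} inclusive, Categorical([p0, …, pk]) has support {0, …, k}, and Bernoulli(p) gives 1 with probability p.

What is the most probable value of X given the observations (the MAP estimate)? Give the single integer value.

Enumerate traces; 48 have nonzero weight after conditioning:
  (Y=0, X=0, V=0, Z=0, W=0, U=0) weight 1/648
  (Y=0, X=0, V=0, Z=0, W=0, U=1) weight 1/1296
  (Y=0, X=0, V=0, Z=0, W=1, U=0) weight 1/216
  (Y=0, X=0, V=0, Z=0, W=1, U=1) weight 1/432
  (Y=0, X=0, V=0, Z=1, W=0, U=0) weight 1/648
  (Y=0, X=0, V=0, Z=1, W=0, U=1) weight 1/1296
  (Y=0, X=0, V=0, Z=1, W=1, U=0) weight 1/216
  (Y=0, X=0, V=0, Z=1, W=1, U=1) weight 1/432
  (Y=1, X=2, V=0, Z=0, W=0, U=0) weight 1/180
  … 39 more
Group by X:
  weight(X=0) = 1/12
  weight(X=2) = 1/4
Total weight = 1/12 + 1/4 = 1/3
P(X=0 | obs) = 1/12 / 1/3 = 1/4
P(X=2 | obs) = 1/4 / 1/3 = 3/4
argmax = 2

argmax_v P(X = v | obs) = 2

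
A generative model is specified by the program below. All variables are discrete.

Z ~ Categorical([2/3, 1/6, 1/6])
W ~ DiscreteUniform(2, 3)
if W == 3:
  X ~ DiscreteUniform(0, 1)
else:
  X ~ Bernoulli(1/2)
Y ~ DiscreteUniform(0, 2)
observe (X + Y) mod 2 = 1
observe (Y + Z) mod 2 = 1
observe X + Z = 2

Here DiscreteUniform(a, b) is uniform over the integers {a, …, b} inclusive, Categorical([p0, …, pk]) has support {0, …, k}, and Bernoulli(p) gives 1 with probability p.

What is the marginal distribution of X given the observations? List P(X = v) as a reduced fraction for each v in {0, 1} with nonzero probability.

P(X=0) = 1/3, P(X=1) = 2/3

Enumerate traces; 6 have nonzero weight after conditioning:
  (Z=1, W=2, X=1, Y=0) weight 1/72
  (Z=1, W=2, X=1, Y=2) weight 1/72
  (Z=1, W=3, X=1, Y=0) weight 1/72
  (Z=1, W=3, X=1, Y=2) weight 1/72
  (Z=2, W=2, X=0, Y=1) weight 1/72
  (Z=2, W=3, X=0, Y=1) weight 1/72
Group by X:
  weight(X=0) = 1/36
  weight(X=1) = 1/18
Total weight = 1/36 + 1/18 = 1/12
P(X=0 | obs) = 1/36 / 1/12 = 1/3
P(X=1 | obs) = 1/18 / 1/12 = 2/3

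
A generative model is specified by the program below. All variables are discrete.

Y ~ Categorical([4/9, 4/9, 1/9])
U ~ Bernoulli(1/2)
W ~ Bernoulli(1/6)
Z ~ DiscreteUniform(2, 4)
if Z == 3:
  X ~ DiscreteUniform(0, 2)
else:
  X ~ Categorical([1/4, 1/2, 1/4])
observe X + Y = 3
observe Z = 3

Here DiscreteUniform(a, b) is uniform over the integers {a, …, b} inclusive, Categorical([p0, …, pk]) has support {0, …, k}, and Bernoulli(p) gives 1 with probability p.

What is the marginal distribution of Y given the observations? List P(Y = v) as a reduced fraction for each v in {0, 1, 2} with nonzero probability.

Enumerate traces; 8 have nonzero weight after conditioning:
  (Y=1, U=0, W=0, Z=3, X=2) weight 5/243
  (Y=1, U=0, W=1, Z=3, X=2) weight 1/243
  (Y=1, U=1, W=0, Z=3, X=2) weight 5/243
  (Y=1, U=1, W=1, Z=3, X=2) weight 1/243
  (Y=2, U=0, W=0, Z=3, X=1) weight 5/972
  (Y=2, U=0, W=1, Z=3, X=1) weight 1/972
  (Y=2, U=1, W=0, Z=3, X=1) weight 5/972
  (Y=2, U=1, W=1, Z=3, X=1) weight 1/972
Group by Y:
  weight(Y=1) = 4/81
  weight(Y=2) = 1/81
Total weight = 4/81 + 1/81 = 5/81
P(Y=1 | obs) = 4/81 / 5/81 = 4/5
P(Y=2 | obs) = 1/81 / 5/81 = 1/5

P(Y=1) = 4/5, P(Y=2) = 1/5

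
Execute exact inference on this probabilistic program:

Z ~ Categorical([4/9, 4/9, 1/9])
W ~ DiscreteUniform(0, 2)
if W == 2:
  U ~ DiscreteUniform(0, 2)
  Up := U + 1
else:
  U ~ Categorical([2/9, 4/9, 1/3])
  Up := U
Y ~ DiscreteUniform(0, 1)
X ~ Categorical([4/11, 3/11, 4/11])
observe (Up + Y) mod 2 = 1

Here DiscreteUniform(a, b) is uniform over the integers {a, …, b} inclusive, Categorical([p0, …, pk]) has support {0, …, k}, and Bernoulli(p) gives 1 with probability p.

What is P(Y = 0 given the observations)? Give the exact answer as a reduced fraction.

Enumerate traces; 81 have nonzero weight after conditioning:
  (Z=0, W=0, U=0, Y=1, X=0) weight 16/2673
  (Z=0, W=0, U=0, Y=1, X=1) weight 4/891
  (Z=0, W=0, U=0, Y=1, X=2) weight 16/2673
  (Z=0, W=0, U=1, Y=0, X=0) weight 32/2673
  (Z=0, W=0, U=1, Y=0, X=1) weight 8/891
  (Z=0, W=0, U=1, Y=0, X=2) weight 32/2673
  (Z=0, W=0, U=2, Y=1, X=0) weight 8/891
  (Z=0, W=0, U=2, Y=1, X=1) weight 2/297
  … 73 more
Group by Y:
  weight(Y=0) = 7/27
  weight(Y=1) = 13/54
Total weight = 7/27 + 13/54 = 1/2
P(Y=0 | obs) = 7/27 / 1/2 = 14/27
P(Y=1 | obs) = 13/54 / 1/2 = 13/27

P(Y = 0 | obs) = 14/27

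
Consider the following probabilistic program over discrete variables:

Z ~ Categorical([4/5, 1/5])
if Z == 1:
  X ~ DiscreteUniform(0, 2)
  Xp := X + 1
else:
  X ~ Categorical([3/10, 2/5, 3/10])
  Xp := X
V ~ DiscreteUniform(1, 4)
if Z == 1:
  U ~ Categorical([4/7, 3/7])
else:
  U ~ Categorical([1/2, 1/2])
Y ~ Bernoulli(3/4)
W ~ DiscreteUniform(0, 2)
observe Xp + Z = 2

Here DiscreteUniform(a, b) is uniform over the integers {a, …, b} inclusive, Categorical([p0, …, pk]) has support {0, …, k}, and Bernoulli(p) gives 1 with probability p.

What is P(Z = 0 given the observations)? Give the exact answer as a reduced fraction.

P(Z = 0 | obs) = 18/23

Enumerate traces; 96 have nonzero weight after conditioning:
  (Z=0, X=2, V=1, U=0, Y=0, W=0) weight 1/400
  (Z=0, X=2, V=1, U=0, Y=0, W=1) weight 1/400
  (Z=0, X=2, V=1, U=0, Y=0, W=2) weight 1/400
  (Z=0, X=2, V=1, U=0, Y=1, W=0) weight 3/400
  (Z=0, X=2, V=1, U=0, Y=1, W=1) weight 3/400
  (Z=0, X=2, V=1, U=0, Y=1, W=2) weight 3/400
  (Z=0, X=2, V=1, U=1, Y=0, W=0) weight 1/400
  (Z=0, X=2, V=1, U=1, Y=0, W=1) weight 1/400
  (Z=1, X=0, V=1, U=0, Y=0, W=0) weight 1/1260
  … 87 more
Group by Z:
  weight(Z=0) = 6/25
  weight(Z=1) = 1/15
Total weight = 6/25 + 1/15 = 23/75
P(Z=0 | obs) = 6/25 / 23/75 = 18/23
P(Z=1 | obs) = 1/15 / 23/75 = 5/23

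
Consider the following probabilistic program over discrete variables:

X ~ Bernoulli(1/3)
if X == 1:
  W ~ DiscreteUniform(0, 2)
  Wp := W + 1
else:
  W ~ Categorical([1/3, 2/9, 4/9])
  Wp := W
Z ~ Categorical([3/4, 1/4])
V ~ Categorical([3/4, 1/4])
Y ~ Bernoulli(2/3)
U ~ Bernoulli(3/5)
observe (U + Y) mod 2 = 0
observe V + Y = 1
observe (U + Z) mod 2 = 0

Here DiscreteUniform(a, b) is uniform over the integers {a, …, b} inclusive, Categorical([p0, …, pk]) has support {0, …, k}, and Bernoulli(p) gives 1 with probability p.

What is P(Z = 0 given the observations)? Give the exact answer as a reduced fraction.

Enumerate traces; 12 have nonzero weight after conditioning:
  (X=0, W=0, Z=0, V=1, Y=0, U=0) weight 1/180
  (X=0, W=0, Z=1, V=0, Y=1, U=1) weight 1/60
  (X=0, W=1, Z=0, V=1, Y=0, U=0) weight 1/270
  (X=0, W=1, Z=1, V=0, Y=1, U=1) weight 1/90
  (X=0, W=2, Z=0, V=1, Y=0, U=0) weight 1/135
  (X=0, W=2, Z=1, V=0, Y=1, U=1) weight 1/45
  (X=1, W=0, Z=0, V=1, Y=0, U=0) weight 1/360
  (X=1, W=0, Z=1, V=0, Y=1, U=1) weight 1/120
  … 4 more
Group by Z:
  weight(Z=0) = 1/40
  weight(Z=1) = 3/40
Total weight = 1/40 + 3/40 = 1/10
P(Z=0 | obs) = 1/40 / 1/10 = 1/4
P(Z=1 | obs) = 3/40 / 1/10 = 3/4

P(Z = 0 | obs) = 1/4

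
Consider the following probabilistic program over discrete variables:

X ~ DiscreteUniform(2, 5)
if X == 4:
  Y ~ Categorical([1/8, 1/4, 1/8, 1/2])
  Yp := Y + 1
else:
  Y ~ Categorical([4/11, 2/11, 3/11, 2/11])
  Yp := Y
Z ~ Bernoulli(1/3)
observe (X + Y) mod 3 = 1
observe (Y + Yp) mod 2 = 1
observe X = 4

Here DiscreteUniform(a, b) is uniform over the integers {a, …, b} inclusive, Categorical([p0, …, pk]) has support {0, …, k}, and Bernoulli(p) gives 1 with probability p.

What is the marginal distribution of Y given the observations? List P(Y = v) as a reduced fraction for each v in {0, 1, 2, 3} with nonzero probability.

Enumerate traces; 4 have nonzero weight after conditioning:
  (X=4, Y=0, Z=0) weight 1/48
  (X=4, Y=0, Z=1) weight 1/96
  (X=4, Y=3, Z=0) weight 1/12
  (X=4, Y=3, Z=1) weight 1/24
Group by Y:
  weight(Y=0) = 1/32
  weight(Y=3) = 1/8
Total weight = 1/32 + 1/8 = 5/32
P(Y=0 | obs) = 1/32 / 5/32 = 1/5
P(Y=3 | obs) = 1/8 / 5/32 = 4/5

P(Y=0) = 1/5, P(Y=3) = 4/5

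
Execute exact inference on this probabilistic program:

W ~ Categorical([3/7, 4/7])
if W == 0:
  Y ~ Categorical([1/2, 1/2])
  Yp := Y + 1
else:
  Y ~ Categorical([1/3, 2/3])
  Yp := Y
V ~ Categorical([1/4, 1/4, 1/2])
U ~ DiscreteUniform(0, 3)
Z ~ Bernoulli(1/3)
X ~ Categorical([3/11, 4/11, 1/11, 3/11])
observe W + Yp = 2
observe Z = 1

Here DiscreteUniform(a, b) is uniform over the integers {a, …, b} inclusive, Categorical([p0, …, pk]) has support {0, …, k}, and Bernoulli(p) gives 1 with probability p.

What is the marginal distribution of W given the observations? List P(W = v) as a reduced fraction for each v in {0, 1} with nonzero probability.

Enumerate traces; 96 have nonzero weight after conditioning:
  (W=0, Y=1, V=0, U=0, Z=1, X=0) weight 3/2464
  (W=0, Y=1, V=0, U=0, Z=1, X=1) weight 1/616
  (W=0, Y=1, V=0, U=0, Z=1, X=2) weight 1/2464
  (W=0, Y=1, V=0, U=0, Z=1, X=3) weight 3/2464
  (W=0, Y=1, V=0, U=1, Z=1, X=0) weight 3/2464
  (W=0, Y=1, V=0, U=1, Z=1, X=1) weight 1/616
  (W=0, Y=1, V=0, U=1, Z=1, X=2) weight 1/2464
  (W=0, Y=1, V=0, U=1, Z=1, X=3) weight 3/2464
  (W=1, Y=1, V=0, U=0, Z=1, X=0) weight 1/462
  … 87 more
Group by W:
  weight(W=0) = 1/14
  weight(W=1) = 8/63
Total weight = 1/14 + 8/63 = 25/126
P(W=0 | obs) = 1/14 / 25/126 = 9/25
P(W=1 | obs) = 8/63 / 25/126 = 16/25

P(W=0) = 9/25, P(W=1) = 16/25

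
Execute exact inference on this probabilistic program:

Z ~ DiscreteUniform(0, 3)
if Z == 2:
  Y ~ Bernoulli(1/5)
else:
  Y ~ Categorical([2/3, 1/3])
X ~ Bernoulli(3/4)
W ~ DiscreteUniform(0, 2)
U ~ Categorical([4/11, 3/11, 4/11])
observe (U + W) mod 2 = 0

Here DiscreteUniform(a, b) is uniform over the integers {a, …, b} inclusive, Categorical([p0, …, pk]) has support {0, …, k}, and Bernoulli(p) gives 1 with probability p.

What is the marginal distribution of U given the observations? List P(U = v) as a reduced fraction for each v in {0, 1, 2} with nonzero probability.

Enumerate traces; 80 have nonzero weight after conditioning:
  (Z=0, Y=0, X=0, W=0, U=0) weight 1/198
  (Z=0, Y=0, X=0, W=0, U=2) weight 1/198
  (Z=0, Y=0, X=0, W=1, U=1) weight 1/264
  (Z=0, Y=0, X=0, W=2, U=0) weight 1/198
  (Z=0, Y=0, X=0, W=2, U=2) weight 1/198
  (Z=0, Y=0, X=1, W=0, U=0) weight 1/66
  (Z=0, Y=0, X=1, W=0, U=2) weight 1/66
  (Z=0, Y=0, X=1, W=1, U=1) weight 1/88
  … 72 more
Group by U:
  weight(U=0) = 8/33
  weight(U=1) = 1/11
  weight(U=2) = 8/33
Total weight = 8/33 + 1/11 + 8/33 = 19/33
P(U=0 | obs) = 8/33 / 19/33 = 8/19
P(U=1 | obs) = 1/11 / 19/33 = 3/19
P(U=2 | obs) = 8/33 / 19/33 = 8/19

P(U=0) = 8/19, P(U=1) = 3/19, P(U=2) = 8/19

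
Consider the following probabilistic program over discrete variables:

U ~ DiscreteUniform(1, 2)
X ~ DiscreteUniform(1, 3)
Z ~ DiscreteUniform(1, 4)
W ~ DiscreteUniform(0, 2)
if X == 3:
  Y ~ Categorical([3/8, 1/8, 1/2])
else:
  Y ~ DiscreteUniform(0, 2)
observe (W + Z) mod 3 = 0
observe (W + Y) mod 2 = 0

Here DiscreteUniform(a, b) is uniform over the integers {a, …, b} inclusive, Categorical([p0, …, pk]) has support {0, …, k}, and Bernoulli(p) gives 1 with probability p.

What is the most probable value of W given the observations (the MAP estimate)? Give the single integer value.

Enumerate traces; 42 have nonzero weight after conditioning:
  (U=1, X=1, Z=1, W=2, Y=0) weight 1/216
  (U=1, X=1, Z=1, W=2, Y=2) weight 1/216
  (U=1, X=1, Z=2, W=1, Y=1) weight 1/216
  (U=1, X=1, Z=3, W=0, Y=0) weight 1/216
  (U=1, X=1, Z=3, W=0, Y=2) weight 1/216
  (U=1, X=1, Z=4, W=2, Y=0) weight 1/216
  (U=1, X=1, Z=4, W=2, Y=2) weight 1/216
  (U=1, X=2, Z=1, W=2, Y=0) weight 1/216
  … 34 more
Group by W:
  weight(W=0) = 53/864
  weight(W=1) = 19/864
  weight(W=2) = 53/432
Total weight = 53/864 + 19/864 + 53/432 = 89/432
P(W=0 | obs) = 53/864 / 89/432 = 53/178
P(W=1 | obs) = 19/864 / 89/432 = 19/178
P(W=2 | obs) = 53/432 / 89/432 = 53/89
argmax = 2

argmax_v P(W = v | obs) = 2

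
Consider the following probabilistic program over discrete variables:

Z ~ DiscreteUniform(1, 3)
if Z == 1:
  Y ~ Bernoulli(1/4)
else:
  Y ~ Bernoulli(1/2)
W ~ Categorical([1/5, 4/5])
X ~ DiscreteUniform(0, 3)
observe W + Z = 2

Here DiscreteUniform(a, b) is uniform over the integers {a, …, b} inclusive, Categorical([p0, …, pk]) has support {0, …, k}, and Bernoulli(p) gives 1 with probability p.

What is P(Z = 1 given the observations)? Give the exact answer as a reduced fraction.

Enumerate traces; 16 have nonzero weight after conditioning:
  (Z=1, Y=0, W=1, X=0) weight 1/20
  (Z=1, Y=0, W=1, X=1) weight 1/20
  (Z=1, Y=0, W=1, X=2) weight 1/20
  (Z=1, Y=0, W=1, X=3) weight 1/20
  (Z=1, Y=1, W=1, X=0) weight 1/60
  (Z=1, Y=1, W=1, X=1) weight 1/60
  (Z=1, Y=1, W=1, X=2) weight 1/60
  (Z=1, Y=1, W=1, X=3) weight 1/60
  (Z=2, Y=0, W=0, X=0) weight 1/120
  … 7 more
Group by Z:
  weight(Z=1) = 4/15
  weight(Z=2) = 1/15
Total weight = 4/15 + 1/15 = 1/3
P(Z=1 | obs) = 4/15 / 1/3 = 4/5
P(Z=2 | obs) = 1/15 / 1/3 = 1/5

P(Z = 1 | obs) = 4/5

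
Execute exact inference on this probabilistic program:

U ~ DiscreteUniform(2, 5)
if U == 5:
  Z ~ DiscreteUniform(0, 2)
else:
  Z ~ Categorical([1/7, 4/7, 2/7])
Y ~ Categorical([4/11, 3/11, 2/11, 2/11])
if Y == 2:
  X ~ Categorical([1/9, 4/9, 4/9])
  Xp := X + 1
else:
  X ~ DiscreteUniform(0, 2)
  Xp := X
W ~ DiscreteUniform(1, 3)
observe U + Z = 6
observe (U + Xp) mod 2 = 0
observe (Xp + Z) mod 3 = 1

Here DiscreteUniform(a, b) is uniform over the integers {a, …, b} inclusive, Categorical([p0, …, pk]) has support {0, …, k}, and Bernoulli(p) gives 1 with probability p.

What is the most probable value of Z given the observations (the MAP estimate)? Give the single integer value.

argmax_v P(Z = v | obs) = 2

Enumerate traces; 15 have nonzero weight after conditioning:
  (U=4, Z=2, Y=0, X=2, W=1) weight 2/693
  (U=4, Z=2, Y=0, X=2, W=2) weight 2/693
  (U=4, Z=2, Y=0, X=2, W=3) weight 2/693
  (U=4, Z=2, Y=1, X=2, W=1) weight 1/462
  (U=4, Z=2, Y=1, X=2, W=2) weight 1/462
  (U=4, Z=2, Y=1, X=2, W=3) weight 1/462
  (U=4, Z=2, Y=2, X=1, W=1) weight 4/2079
  (U=4, Z=2, Y=2, X=1, W=2) weight 4/2079
  (U=5, Z=1, Y=2, X=2, W=1) weight 2/891
  … 6 more
Group by Z:
  weight(Z=1) = 2/297
  weight(Z=2) = 5/198
Total weight = 2/297 + 5/198 = 19/594
P(Z=1 | obs) = 2/297 / 19/594 = 4/19
P(Z=2 | obs) = 5/198 / 19/594 = 15/19
argmax = 2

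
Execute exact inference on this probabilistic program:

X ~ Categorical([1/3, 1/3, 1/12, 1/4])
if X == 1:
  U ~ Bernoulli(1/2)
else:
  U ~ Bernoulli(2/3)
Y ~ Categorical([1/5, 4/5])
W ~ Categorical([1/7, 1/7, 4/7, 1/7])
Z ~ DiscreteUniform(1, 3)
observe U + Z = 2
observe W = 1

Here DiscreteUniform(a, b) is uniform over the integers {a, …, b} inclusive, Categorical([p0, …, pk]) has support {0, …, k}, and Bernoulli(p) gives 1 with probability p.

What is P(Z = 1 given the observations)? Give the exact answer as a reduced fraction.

Enumerate traces; 16 have nonzero weight after conditioning:
  (X=0, U=0, Y=0, W=1, Z=2) weight 1/945
  (X=0, U=0, Y=1, W=1, Z=2) weight 4/945
  (X=0, U=1, Y=0, W=1, Z=1) weight 2/945
  (X=0, U=1, Y=1, W=1, Z=1) weight 8/945
  (X=1, U=0, Y=0, W=1, Z=2) weight 1/630
  (X=1, U=0, Y=1, W=1, Z=2) weight 2/315
  (X=1, U=1, Y=0, W=1, Z=1) weight 1/630
  (X=1, U=1, Y=1, W=1, Z=1) weight 2/315
  … 8 more
Group by Z:
  weight(Z=1) = 11/378
  weight(Z=2) = 1/54
Total weight = 11/378 + 1/54 = 1/21
P(Z=1 | obs) = 11/378 / 1/21 = 11/18
P(Z=2 | obs) = 1/54 / 1/21 = 7/18

P(Z = 1 | obs) = 11/18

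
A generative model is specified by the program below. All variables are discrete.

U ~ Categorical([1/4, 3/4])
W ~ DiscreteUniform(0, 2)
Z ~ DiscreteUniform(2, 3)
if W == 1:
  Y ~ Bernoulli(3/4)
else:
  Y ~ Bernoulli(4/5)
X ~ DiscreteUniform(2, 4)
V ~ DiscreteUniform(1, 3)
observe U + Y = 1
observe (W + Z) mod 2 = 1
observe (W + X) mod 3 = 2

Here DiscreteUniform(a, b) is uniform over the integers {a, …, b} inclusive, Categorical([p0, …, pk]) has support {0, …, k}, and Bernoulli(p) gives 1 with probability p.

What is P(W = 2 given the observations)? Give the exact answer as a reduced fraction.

Enumerate traces; 18 have nonzero weight after conditioning:
  (U=0, W=0, Z=3, Y=1, X=2, V=1) weight 1/270
  (U=0, W=0, Z=3, Y=1, X=2, V=2) weight 1/270
  (U=0, W=0, Z=3, Y=1, X=2, V=3) weight 1/270
  (U=0, W=1, Z=2, Y=1, X=4, V=1) weight 1/288
  (U=0, W=1, Z=2, Y=1, X=4, V=2) weight 1/288
  (U=0, W=1, Z=2, Y=1, X=4, V=3) weight 1/288
  (U=0, W=2, Z=3, Y=1, X=3, V=1) weight 1/270
  (U=0, W=2, Z=3, Y=1, X=3, V=2) weight 1/270
  … 10 more
Group by W:
  weight(W=0) = 7/360
  weight(W=1) = 1/48
  weight(W=2) = 7/360
Total weight = 7/360 + 1/48 + 7/360 = 43/720
P(W=0 | obs) = 7/360 / 43/720 = 14/43
P(W=1 | obs) = 1/48 / 43/720 = 15/43
P(W=2 | obs) = 7/360 / 43/720 = 14/43

P(W = 2 | obs) = 14/43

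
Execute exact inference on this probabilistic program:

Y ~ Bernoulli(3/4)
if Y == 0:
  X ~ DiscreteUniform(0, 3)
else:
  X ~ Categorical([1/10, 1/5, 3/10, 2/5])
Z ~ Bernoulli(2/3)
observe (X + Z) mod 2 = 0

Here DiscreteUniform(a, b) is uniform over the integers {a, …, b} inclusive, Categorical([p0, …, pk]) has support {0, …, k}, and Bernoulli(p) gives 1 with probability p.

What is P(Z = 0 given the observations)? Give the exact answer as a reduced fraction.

P(Z = 0 | obs) = 17/63

Enumerate traces; 8 have nonzero weight after conditioning:
  (Y=0, X=0, Z=0) weight 1/48
  (Y=0, X=1, Z=1) weight 1/24
  (Y=0, X=2, Z=0) weight 1/48
  (Y=0, X=3, Z=1) weight 1/24
  (Y=1, X=0, Z=0) weight 1/40
  (Y=1, X=1, Z=1) weight 1/10
  (Y=1, X=2, Z=0) weight 3/40
  (Y=1, X=3, Z=1) weight 1/5
Group by Z:
  weight(Z=0) = 17/120
  weight(Z=1) = 23/60
Total weight = 17/120 + 23/60 = 21/40
P(Z=0 | obs) = 17/120 / 21/40 = 17/63
P(Z=1 | obs) = 23/60 / 21/40 = 46/63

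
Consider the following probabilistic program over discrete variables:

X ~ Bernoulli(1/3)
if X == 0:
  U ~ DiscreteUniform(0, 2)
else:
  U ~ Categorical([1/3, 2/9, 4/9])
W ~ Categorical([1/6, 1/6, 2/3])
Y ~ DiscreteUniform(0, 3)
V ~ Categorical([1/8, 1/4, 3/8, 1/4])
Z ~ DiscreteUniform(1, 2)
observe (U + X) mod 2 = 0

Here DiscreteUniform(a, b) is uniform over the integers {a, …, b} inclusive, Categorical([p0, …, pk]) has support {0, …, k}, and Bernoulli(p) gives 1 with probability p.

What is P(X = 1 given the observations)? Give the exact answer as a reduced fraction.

P(X = 1 | obs) = 1/7

Enumerate traces; 288 have nonzero weight after conditioning:
  (X=0, U=0, W=0, Y=0, V=0, Z=1) weight 1/1728
  (X=0, U=0, W=0, Y=0, V=0, Z=2) weight 1/1728
  (X=0, U=0, W=0, Y=0, V=1, Z=1) weight 1/864
  (X=0, U=0, W=0, Y=0, V=1, Z=2) weight 1/864
  (X=0, U=0, W=0, Y=0, V=2, Z=1) weight 1/576
  (X=0, U=0, W=0, Y=0, V=2, Z=2) weight 1/576
  (X=0, U=0, W=0, Y=0, V=3, Z=1) weight 1/864
  (X=0, U=0, W=0, Y=0, V=3, Z=2) weight 1/864
  (X=1, U=1, W=0, Y=0, V=0, Z=1) weight 1/5184
  … 279 more
Group by X:
  weight(X=0) = 4/9
  weight(X=1) = 2/27
Total weight = 4/9 + 2/27 = 14/27
P(X=0 | obs) = 4/9 / 14/27 = 6/7
P(X=1 | obs) = 2/27 / 14/27 = 1/7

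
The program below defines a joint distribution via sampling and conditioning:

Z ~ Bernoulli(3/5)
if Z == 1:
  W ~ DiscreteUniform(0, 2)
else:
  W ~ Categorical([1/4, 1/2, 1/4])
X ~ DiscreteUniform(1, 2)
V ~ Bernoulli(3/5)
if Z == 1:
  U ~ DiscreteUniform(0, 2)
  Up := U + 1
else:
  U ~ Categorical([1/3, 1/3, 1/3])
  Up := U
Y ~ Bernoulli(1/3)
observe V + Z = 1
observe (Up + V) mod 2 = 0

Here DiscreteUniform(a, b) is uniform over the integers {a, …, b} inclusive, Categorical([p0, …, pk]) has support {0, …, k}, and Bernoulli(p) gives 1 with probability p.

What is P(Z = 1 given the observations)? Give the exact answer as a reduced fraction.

Enumerate traces; 24 have nonzero weight after conditioning:
  (Z=0, W=0, X=1, V=1, U=1, Y=0) weight 1/150
  (Z=0, W=0, X=1, V=1, U=1, Y=1) weight 1/300
  (Z=0, W=0, X=2, V=1, U=1, Y=0) weight 1/150
  (Z=0, W=0, X=2, V=1, U=1, Y=1) weight 1/300
  (Z=0, W=1, X=1, V=1, U=1, Y=0) weight 1/75
  (Z=0, W=1, X=1, V=1, U=1, Y=1) weight 1/150
  (Z=0, W=1, X=2, V=1, U=1, Y=0) weight 1/75
  (Z=0, W=1, X=2, V=1, U=1, Y=1) weight 1/150
  (Z=1, W=0, X=1, V=0, U=1, Y=0) weight 2/225
  … 15 more
Group by Z:
  weight(Z=0) = 2/25
  weight(Z=1) = 2/25
Total weight = 2/25 + 2/25 = 4/25
P(Z=0 | obs) = 2/25 / 4/25 = 1/2
P(Z=1 | obs) = 2/25 / 4/25 = 1/2

P(Z = 1 | obs) = 1/2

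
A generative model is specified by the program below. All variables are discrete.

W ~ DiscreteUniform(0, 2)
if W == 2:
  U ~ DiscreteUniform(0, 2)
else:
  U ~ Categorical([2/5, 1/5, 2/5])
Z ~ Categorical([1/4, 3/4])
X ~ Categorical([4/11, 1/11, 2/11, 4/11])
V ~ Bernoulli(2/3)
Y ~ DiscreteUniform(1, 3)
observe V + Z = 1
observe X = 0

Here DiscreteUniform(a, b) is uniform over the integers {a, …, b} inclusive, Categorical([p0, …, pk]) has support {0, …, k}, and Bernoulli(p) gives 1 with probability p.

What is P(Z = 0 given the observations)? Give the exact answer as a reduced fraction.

Enumerate traces; 54 have nonzero weight after conditioning:
  (W=0, U=0, Z=0, X=0, V=1, Y=1) weight 4/1485
  (W=0, U=0, Z=0, X=0, V=1, Y=2) weight 4/1485
  (W=0, U=0, Z=0, X=0, V=1, Y=3) weight 4/1485
  (W=0, U=0, Z=1, X=0, V=0, Y=1) weight 2/495
  (W=0, U=0, Z=1, X=0, V=0, Y=2) weight 2/495
  (W=0, U=0, Z=1, X=0, V=0, Y=3) weight 2/495
  (W=0, U=1, Z=0, X=0, V=1, Y=1) weight 2/1485
  (W=0, U=1, Z=0, X=0, V=1, Y=2) weight 2/1485
  … 46 more
Group by Z:
  weight(Z=0) = 2/33
  weight(Z=1) = 1/11
Total weight = 2/33 + 1/11 = 5/33
P(Z=0 | obs) = 2/33 / 5/33 = 2/5
P(Z=1 | obs) = 1/11 / 5/33 = 3/5

P(Z = 0 | obs) = 2/5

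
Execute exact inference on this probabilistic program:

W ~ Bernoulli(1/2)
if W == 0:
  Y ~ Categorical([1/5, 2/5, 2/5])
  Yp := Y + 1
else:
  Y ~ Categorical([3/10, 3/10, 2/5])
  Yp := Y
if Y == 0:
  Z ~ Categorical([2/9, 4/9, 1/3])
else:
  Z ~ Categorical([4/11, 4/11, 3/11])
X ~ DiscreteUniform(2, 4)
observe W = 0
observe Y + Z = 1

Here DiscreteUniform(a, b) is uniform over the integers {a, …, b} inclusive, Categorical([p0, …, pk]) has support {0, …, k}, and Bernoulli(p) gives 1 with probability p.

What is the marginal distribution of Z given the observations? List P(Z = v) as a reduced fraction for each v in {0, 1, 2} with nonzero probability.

Enumerate traces; 6 have nonzero weight after conditioning:
  (W=0, Y=0, Z=1, X=2) weight 2/135
  (W=0, Y=0, Z=1, X=3) weight 2/135
  (W=0, Y=0, Z=1, X=4) weight 2/135
  (W=0, Y=1, Z=0, X=2) weight 4/165
  (W=0, Y=1, Z=0, X=3) weight 4/165
  (W=0, Y=1, Z=0, X=4) weight 4/165
Group by Z:
  weight(Z=0) = 4/55
  weight(Z=1) = 2/45
Total weight = 4/55 + 2/45 = 58/495
P(Z=0 | obs) = 4/55 / 58/495 = 18/29
P(Z=1 | obs) = 2/45 / 58/495 = 11/29

P(Z=0) = 18/29, P(Z=1) = 11/29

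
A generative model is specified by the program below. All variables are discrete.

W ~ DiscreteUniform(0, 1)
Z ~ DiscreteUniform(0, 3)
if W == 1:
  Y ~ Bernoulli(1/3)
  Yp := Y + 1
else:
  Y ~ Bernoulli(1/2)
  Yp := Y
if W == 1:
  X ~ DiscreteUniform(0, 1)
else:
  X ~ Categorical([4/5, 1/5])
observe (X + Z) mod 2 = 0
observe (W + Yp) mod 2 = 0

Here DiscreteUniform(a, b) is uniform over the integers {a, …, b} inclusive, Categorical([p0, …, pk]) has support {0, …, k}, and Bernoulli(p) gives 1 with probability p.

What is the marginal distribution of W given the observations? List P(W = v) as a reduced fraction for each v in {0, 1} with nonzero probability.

P(W=0) = 3/7, P(W=1) = 4/7

Enumerate traces; 8 have nonzero weight after conditioning:
  (W=0, Z=0, Y=0, X=0) weight 1/20
  (W=0, Z=1, Y=0, X=1) weight 1/80
  (W=0, Z=2, Y=0, X=0) weight 1/20
  (W=0, Z=3, Y=0, X=1) weight 1/80
  (W=1, Z=0, Y=0, X=0) weight 1/24
  (W=1, Z=1, Y=0, X=1) weight 1/24
  (W=1, Z=2, Y=0, X=0) weight 1/24
  (W=1, Z=3, Y=0, X=1) weight 1/24
Group by W:
  weight(W=0) = 1/8
  weight(W=1) = 1/6
Total weight = 1/8 + 1/6 = 7/24
P(W=0 | obs) = 1/8 / 7/24 = 3/7
P(W=1 | obs) = 1/6 / 7/24 = 4/7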